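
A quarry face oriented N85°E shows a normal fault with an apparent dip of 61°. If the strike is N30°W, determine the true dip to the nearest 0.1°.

63.3°

The section is 65° from the strike.
tan(true dip) = tan 61° / sin 65° = 1.9905
δ = arctan(1.9905) = 63.33°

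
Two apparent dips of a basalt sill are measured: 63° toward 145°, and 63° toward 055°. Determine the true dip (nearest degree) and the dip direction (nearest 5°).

The two traces are lines in the plane: v₁ = (sin 145°·cos 63°, cos 145°·cos 63°, −sin 63°), v₂ = (sin 55°·cos 63°, cos 55°·cos 63°, −sin 63°).
Cross product v₁ × v₂ gives the pole to the plane: n ∝ (0.563, -0.099, 0.206).
Dip δ = arctan(|n_h|/n_z) = arctan(0.572/0.206) = 70.2°.
Dip direction = atan2(0.563, -0.099) = 100° (azimuth of n's horizontal projection).

true dip 70°, dip direction 100°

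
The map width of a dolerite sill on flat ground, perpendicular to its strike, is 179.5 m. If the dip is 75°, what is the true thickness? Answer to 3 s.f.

True thickness t = w · sin(dip) = 179.5 × sin 75°
t = 179.5 × 0.9659 = 173.384 m

173 m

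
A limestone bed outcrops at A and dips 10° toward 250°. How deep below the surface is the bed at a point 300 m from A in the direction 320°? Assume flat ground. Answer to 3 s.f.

18.1 m

The hole lies 70° from the dip direction, so the down-dip offset is 300 × cos 70° = 102.61 m.
Depth = down-dip offset × tan(dip) = 102.61 × tan 10° = 102.61 × 0.1763
Depth = 18.09 m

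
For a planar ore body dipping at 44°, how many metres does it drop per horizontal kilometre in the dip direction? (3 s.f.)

drop per km = 1000 × tan 44° = 1000 × 0.9657

966 m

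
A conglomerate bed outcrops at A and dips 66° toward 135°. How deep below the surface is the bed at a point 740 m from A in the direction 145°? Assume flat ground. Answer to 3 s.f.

The hole lies 10° from the dip direction, so the down-dip offset is 740 × cos 10° = 728.76 m.
Depth = down-dip offset × tan(dip) = 728.76 × tan 66° = 728.76 × 2.2460
Depth = 1636.82 m

1640 m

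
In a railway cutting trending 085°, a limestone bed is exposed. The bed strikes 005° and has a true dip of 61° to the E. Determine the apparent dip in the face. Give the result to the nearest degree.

61°

The strike is 005° and the section trends 085°; the acute angle between them is β = 80°.
tan α = tan 61° × sin 80° = 1.8040 × 0.9848 = 1.7766
α = arctan(1.7766) = 60.63°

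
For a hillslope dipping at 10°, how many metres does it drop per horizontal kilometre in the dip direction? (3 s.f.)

176 m

drop per km = 1000 × tan 10° = 1000 × 0.1763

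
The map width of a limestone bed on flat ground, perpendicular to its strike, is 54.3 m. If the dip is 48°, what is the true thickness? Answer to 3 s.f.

40.4 m

True thickness t = w · sin(dip) = 54.3 × sin 48°
t = 54.3 × 0.7431 = 40.353 m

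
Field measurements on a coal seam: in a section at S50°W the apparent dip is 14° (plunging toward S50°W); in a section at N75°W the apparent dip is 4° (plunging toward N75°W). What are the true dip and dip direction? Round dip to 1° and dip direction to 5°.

true dip 15°, dip direction 210°

Each apparent-dip line lies in the plane. As unit vectors (x east, y north, z up), v₁ plunges 14°→S50°W and v₂ plunges 4°→N75°W.
The plane normal is n = v₁ × v₂ ∝ (-0.106, -0.181, 0.793).
tan δ = √(n_x²+n_y²)/n_z = 0.210/0.793, so δ = 14.8°.
Dip direction = azimuth of (n_x, n_y) = atan2(-0.106, -0.181) = 210°.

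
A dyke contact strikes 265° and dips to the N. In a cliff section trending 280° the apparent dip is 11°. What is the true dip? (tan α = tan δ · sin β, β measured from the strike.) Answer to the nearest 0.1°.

36.9°

The section is 15° from the strike.
tan δ = tan α / sin β = tan 11° / sin 15° = 0.1944 / 0.2588 = 0.7510
δ = arctan(0.7510) = 36.91°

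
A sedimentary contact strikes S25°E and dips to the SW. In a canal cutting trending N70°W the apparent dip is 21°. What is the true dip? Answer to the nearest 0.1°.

The section is 45° from the strike.
tan δ = tan α / sin β = tan 21° / sin 45° = 0.3839 / 0.7071 = 0.5429
true dip = arctan 0.5429 = 28.50°

28.5°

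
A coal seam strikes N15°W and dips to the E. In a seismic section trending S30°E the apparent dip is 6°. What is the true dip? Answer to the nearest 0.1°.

β = acute angle between strike N15°W and section S30°E = 15°.
tan(true dip) = tan 6° / sin 15° = 0.4061
true dip = arctan 0.4061 = 22.10°

22.1°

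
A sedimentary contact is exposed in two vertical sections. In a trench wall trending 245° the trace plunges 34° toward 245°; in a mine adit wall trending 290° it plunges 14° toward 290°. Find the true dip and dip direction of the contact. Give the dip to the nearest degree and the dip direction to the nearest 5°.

Each apparent-dip line lies in the plane. As unit vectors (x east, y north, z up), v₁ plunges 34°→245° and v₂ plunges 14°→290°.
n = v₁ × v₂ = (-0.270, -0.328, 0.569) (taken with n_z > 0).
True dip = arccos(n_z / |n|) = arccos(0.8010) = 36.8°.
The horizontal component of n points toward azimuth atan2(n_x, n_y) = 219°, the dip direction.

true dip 37°, dip direction 220°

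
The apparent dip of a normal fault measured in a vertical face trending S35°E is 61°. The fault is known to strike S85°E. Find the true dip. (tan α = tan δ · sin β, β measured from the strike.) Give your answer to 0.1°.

β = acute angle between strike S85°E and section S35°E = 50°.
tan δ = tan α / sin β = tan 61° / sin 50° = 1.8040 / 0.7660 = 2.3550
true dip = arctan 2.3550 = 66.99°

67.0°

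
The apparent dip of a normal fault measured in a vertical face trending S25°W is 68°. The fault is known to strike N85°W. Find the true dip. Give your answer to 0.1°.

β = acute angle between strike N85°W and section S25°W = 70°.
tan(true dip) = tan 68° / sin 70° = 2.6339
δ = arctan(2.6339) = 69.21°

69.2°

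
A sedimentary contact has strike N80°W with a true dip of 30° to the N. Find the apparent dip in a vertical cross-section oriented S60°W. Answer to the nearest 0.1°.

20.4°

The strike is N80°W and the section trends S60°W; the acute angle between them is β = 40°.
tan α = tan 30° × sin 40° = 0.5774 × 0.6428 = 0.3711
α = arctan(0.3711) = 20.36°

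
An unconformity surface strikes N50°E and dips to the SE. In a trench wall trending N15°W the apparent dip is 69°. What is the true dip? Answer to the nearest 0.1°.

70.8°

The section is 65° from the strike.
tan δ = tan α / sin β = tan 69° / sin 65° = 2.6051 / 0.9063 = 2.8744
true dip = arctan 2.8744 = 70.82°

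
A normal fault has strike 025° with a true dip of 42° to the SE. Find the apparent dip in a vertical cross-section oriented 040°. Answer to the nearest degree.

The section lies 15° from the strike.
tan α = tan 42° × sin 15° = 0.9004 × 0.2588 = 0.2330
α = arctan(0.2330) = 13.12°

13°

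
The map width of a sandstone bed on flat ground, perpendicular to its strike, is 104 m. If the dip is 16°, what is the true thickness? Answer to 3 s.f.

True thickness t = w · sin(dip) = 104 × sin 16°
t = 104 × 0.2756 = 28.666 m

28.7 m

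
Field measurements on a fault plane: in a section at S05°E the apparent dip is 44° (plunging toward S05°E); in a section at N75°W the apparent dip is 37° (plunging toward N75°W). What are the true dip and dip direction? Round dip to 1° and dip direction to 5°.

true dip 56°, dip direction 225°

Represent each trace as a vector plunging at its apparent dip toward its trend (east-north-up frame): v₁ = (0.063, -0.717, -0.695), v₂ = (-0.771, 0.207, -0.602).
n = v₁ × v₂ = (-0.575, -0.574, 0.540) (taken with n_z > 0).
tan δ = √(n_x²+n_y²)/n_z = 0.812/0.540, so δ = 56.4°.
Dip direction = atan2(-0.575, -0.574) = 225° (azimuth of n's horizontal projection).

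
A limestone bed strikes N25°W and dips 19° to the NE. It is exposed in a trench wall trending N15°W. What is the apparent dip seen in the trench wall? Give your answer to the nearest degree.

The section lies 10° from the strike.
tan(apparent dip) = tan 19° · sin 10° = 0.0598
α = arctan(0.0598) = 3.42°

3°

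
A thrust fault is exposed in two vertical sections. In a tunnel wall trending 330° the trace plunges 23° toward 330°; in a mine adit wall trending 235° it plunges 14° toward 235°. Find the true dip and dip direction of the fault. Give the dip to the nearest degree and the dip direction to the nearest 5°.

true dip 27°, dip direction 295°

Represent each trace as a vector plunging at its apparent dip toward its trend (east-north-up frame): v₁ = (-0.460, 0.797, -0.391), v₂ = (-0.795, -0.557, -0.242).
Cross product v₁ × v₂ gives the pole to the plane: n ∝ (-0.410, 0.199, 0.890).
Dip δ = arctan(|n_h|/n_z) = arctan(0.456/0.890) = 27.1°.
The horizontal component of n points toward azimuth atan2(n_x, n_y) = 296°, the dip direction.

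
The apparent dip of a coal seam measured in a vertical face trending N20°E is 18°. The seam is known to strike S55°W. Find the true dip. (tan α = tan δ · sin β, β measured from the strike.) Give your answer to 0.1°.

The section is 35° from the strike.
tan δ = tan α / sin β = tan 18° / sin 35° = 0.3249 / 0.5736 = 0.5665
true dip = arctan 0.5665 = 29.53°

29.5°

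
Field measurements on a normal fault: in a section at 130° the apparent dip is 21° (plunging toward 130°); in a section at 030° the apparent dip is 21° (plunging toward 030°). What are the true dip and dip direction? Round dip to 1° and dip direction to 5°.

true dip 31°, dip direction 080°

The two traces are lines in the plane: v₁ = (sin 130°·cos 21°, cos 130°·cos 21°, −sin 21°), v₂ = (sin 30°·cos 21°, cos 30°·cos 21°, −sin 21°).
The plane normal is n = v₁ × v₂ ∝ (0.505, 0.089, 0.858).
True dip = arccos(n_z / |n|) = arccos(0.8586) = 30.8°.
The horizontal component of n points toward azimuth atan2(n_x, n_y) = 80°, the dip direction.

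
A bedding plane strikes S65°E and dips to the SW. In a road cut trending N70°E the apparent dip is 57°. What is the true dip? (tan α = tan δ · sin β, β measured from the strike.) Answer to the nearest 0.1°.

65.3°

The section is 45° from the strike.
tan δ = tan α / sin β = tan 57° / sin 45° = 1.5399 / 0.7071 = 2.1777
true dip = arctan 2.1777 = 65.34°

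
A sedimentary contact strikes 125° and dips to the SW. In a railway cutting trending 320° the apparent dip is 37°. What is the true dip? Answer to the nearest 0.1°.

β = acute angle between strike 125° and section 320° = 15°.
tan δ = tan α / sin β = tan 37° / sin 15° = 0.7536 / 0.2588 = 2.9115
true dip = arctan 2.9115 = 71.04°

71.0°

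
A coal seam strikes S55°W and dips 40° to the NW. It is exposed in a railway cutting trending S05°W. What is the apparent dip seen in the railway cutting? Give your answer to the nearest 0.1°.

32.7°

The section lies 50° from the strike.
tan(apparent dip) = tan 40° · sin 50° = 0.6428
apparent dip = arctan 0.6428 = 32.73°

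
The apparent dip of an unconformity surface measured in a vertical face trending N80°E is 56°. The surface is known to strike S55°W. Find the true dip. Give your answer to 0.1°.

74.1°

The section is 25° from the strike.
tan δ = tan α / sin β = tan 56° / sin 25° = 1.4826 / 0.4226 = 3.5080
true dip = arctan 3.5080 = 74.09°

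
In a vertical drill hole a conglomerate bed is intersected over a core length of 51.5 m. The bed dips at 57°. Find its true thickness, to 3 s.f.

True thickness t = h · cos(dip) = 51.5 × cos 57°
t = 51.5 × 0.5446 = 28.049 m

28.0 m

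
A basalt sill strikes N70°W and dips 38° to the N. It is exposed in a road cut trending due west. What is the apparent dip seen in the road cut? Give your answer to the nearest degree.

15°

The strike is N70°W and the section trends due west; the acute angle between them is β = 20°.
tan(apparent dip) = tan 38° · sin 20° = 0.2672
apparent dip = arctan 0.2672 = 14.96°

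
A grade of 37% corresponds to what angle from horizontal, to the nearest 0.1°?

tan θ = 37/100 = 0.3700
θ = arctan(0.3700) = 20.30°

20.3°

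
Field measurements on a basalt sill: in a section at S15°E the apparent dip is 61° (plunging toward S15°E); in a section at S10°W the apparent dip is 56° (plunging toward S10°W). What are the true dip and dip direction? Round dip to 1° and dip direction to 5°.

Represent each trace as a vector plunging at its apparent dip toward its trend (east-north-up frame): v₁ = (0.125, -0.468, -0.875), v₂ = (-0.097, -0.551, -0.829).
The plane normal is n = v₁ × v₂ ∝ (0.093, -0.189, 0.115).
Dip δ = arctan(|n_h|/n_z) = arctan(0.211/0.115) = 61.5°.
Dip direction = atan2(0.093, -0.189) = 154° (azimuth of n's horizontal projection).

true dip 61°, dip direction 155°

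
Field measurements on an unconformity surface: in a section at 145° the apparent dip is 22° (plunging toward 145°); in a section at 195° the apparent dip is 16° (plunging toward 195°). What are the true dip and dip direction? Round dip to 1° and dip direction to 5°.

Represent each trace as a vector plunging at its apparent dip toward its trend (east-north-up frame): v₁ = (0.532, -0.760, -0.375), v₂ = (-0.249, -0.929, -0.276).
n = v₁ × v₂ = (0.138, -0.240, 0.683) (taken with n_z > 0).
True dip = arccos(n_z / |n|) = arccos(0.9267) = 22.1°.
Dip direction = azimuth of (n_x, n_y) = atan2(0.138, -0.240) = 150°.

true dip 22°, dip direction 150°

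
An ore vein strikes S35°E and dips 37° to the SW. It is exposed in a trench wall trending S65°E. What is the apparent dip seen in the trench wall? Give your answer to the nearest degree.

21°

The strike is S35°E and the section trends S65°E; the acute angle between them is β = 30°.
tan(apparent dip) = tan 37° · sin 30° = 0.3768
α = arctan(0.3768) = 20.65°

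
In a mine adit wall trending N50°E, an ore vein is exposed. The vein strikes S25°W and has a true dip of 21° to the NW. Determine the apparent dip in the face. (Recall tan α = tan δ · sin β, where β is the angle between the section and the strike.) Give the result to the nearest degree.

The strike is S25°W and the section trends N50°E; the acute angle between them is β = 25°.
tan(apparent dip) = tan 21° · sin 25° = 0.1622
α = arctan(0.1622) = 9.21°

9°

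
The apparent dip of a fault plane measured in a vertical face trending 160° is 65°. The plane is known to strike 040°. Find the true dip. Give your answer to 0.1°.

The section is 60° from the strike.
tan δ = tan α / sin β = tan 65° / sin 60° = 2.1445 / 0.8660 = 2.4763
true dip = arctan 2.4763 = 68.01°

68.0°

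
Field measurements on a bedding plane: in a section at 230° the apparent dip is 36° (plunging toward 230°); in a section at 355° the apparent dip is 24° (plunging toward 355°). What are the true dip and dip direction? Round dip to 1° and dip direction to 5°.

true dip 52°, dip direction 285°

Represent each trace as a vector plunging at its apparent dip toward its trend (east-north-up frame): v₁ = (-0.620, -0.520, -0.588), v₂ = (-0.080, 0.910, -0.407).
Cross product v₁ × v₂ gives the pole to the plane: n ∝ (-0.746, 0.205, 0.605).
Dip δ = arctan(|n_h|/n_z) = arctan(0.774/0.605) = 52.0°.
Dip direction = azimuth of (n_x, n_y) = atan2(-0.746, 0.205) = 285°.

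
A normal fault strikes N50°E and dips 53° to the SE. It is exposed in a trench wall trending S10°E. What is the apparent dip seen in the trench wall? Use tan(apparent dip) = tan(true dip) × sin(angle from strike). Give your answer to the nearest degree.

49°

Angle between strike (N50°E) and section (S10°E): β = 60°.
tan(apparent dip) = tan 53° · sin 60° = 1.1493
apparent dip = arctan 1.1493 = 48.97°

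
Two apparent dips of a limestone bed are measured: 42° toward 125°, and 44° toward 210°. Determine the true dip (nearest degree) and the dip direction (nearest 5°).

The two traces are lines in the plane: v₁ = (sin 125°·cos 42°, cos 125°·cos 42°, −sin 42°), v₂ = (sin 210°·cos 44°, cos 210°·cos 44°, −sin 44°).
Cross product v₁ × v₂ gives the pole to the plane: n ∝ (0.121, -0.664, 0.533).
tan δ = √(n_x²+n_y²)/n_z = 0.674/0.533, so δ = 51.7°.
The horizontal component of n points toward azimuth atan2(n_x, n_y) = 170°, the dip direction.

true dip 52°, dip direction 170°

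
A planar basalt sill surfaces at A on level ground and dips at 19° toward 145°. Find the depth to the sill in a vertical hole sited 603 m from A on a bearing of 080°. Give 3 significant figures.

87.7 m

The hole lies 65° from the dip direction, so the down-dip offset is 603 × cos 65° = 254.84 m.
Depth = down-dip offset × tan(dip) = 254.84 × tan 19° = 254.84 × 0.3443
Depth = 87.75 m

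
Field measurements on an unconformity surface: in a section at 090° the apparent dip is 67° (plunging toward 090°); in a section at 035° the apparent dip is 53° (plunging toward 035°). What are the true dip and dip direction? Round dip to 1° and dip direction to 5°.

true dip 67°, dip direction 090°

The two traces are lines in the plane: v₁ = (sin 90°·cos 67°, cos 90°·cos 67°, −sin 67°), v₂ = (sin 35°·cos 53°, cos 35°·cos 53°, −sin 53°).
The plane normal is n = v₁ × v₂ ∝ (0.454, -0.006, 0.193).
True dip = arccos(n_z / |n|) = arccos(0.3907) = 67.0°.
Dip direction = atan2(0.454, -0.006) = 91° (azimuth of n's horizontal projection).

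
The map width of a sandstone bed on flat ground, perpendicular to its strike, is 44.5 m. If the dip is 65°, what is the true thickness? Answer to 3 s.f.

40.3 m

True thickness t = w · sin(dip) = 44.5 × sin 65°
t = 44.5 × 0.9063 = 40.331 m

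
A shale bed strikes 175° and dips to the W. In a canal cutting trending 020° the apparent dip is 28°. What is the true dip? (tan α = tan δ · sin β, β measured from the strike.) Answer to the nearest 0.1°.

51.5°

The section is 25° from the strike.
tan(true dip) = tan 28° / sin 25° = 1.2581
true dip = arctan 1.2581 = 51.52°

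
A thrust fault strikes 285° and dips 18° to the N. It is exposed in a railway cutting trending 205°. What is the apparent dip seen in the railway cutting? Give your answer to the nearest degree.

18°

Angle between strike (285°) and section (205°): β = 80°.
tan α = tan 18° × sin 80° = 0.3249 × 0.9848 = 0.3200
apparent dip = arctan 0.3200 = 17.74°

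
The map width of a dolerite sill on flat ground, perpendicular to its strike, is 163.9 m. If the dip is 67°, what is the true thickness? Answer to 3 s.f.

151 m

True thickness t = w · sin(dip) = 163.9 × sin 67°
t = 163.9 × 0.9205 = 150.871 m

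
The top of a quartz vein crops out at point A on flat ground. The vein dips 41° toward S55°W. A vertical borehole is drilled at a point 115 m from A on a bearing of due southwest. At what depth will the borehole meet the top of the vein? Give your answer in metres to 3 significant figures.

98.4 m

The hole lies 10° from the dip direction, so the down-dip offset is 115 × cos 10° = 113.25 m.
Depth = down-dip offset × tan(dip) = 113.25 × tan 41° = 113.25 × 0.8693
Depth = 98.45 m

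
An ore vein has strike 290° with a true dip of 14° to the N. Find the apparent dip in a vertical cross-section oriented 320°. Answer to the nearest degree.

7°

Angle between strike (290°) and section (320°): β = 30°.
tan α = tan 14° × sin 30° = 0.2493 × 0.5000 = 0.1247
α = arctan(0.1247) = 7.11°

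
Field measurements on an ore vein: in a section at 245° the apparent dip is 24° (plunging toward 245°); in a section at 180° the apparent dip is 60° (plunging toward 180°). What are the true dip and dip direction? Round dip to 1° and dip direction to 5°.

true dip 60°, dip direction 170°

Each apparent-dip line lies in the plane. As unit vectors (x east, y north, z up), v₁ plunges 24°→245° and v₂ plunges 60°→180°.
Cross product v₁ × v₂ gives the pole to the plane: n ∝ (0.131, -0.717, 0.414).
True dip = arccos(n_z / |n|) = arccos(0.4939) = 60.4°.
The horizontal component of n points toward azimuth atan2(n_x, n_y) = 170°, the dip direction.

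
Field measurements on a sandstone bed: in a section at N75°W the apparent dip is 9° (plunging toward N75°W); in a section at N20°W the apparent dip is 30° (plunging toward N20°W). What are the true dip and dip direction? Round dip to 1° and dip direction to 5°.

true dip 32°, dip direction 000°

Represent each trace as a vector plunging at its apparent dip toward its trend (east-north-up frame): v₁ = (-0.954, 0.256, -0.156), v₂ = (-0.296, 0.814, -0.500).
Cross product v₁ × v₂ gives the pole to the plane: n ∝ (0.001, 0.431, 0.701).
True dip = arccos(n_z / |n|) = arccos(0.8519) = 31.6°.
Dip direction = azimuth of (n_x, n_y) = atan2(0.001, 0.431) = 0°.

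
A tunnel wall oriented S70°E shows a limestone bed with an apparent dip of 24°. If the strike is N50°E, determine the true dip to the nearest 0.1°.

β = acute angle between strike N50°E and section S70°E = 60°.
tan(true dip) = tan 24° / sin 60° = 0.5141
δ = arctan(0.5141) = 27.21°

27.2°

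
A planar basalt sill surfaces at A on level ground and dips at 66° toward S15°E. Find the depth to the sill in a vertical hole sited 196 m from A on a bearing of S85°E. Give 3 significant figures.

151 m

The hole lies 70° from the dip direction, so the down-dip offset is 196 × cos 70° = 67.04 m.
Depth = down-dip offset × tan(dip) = 67.04 × tan 66° = 67.04 × 2.2460
Depth = 150.57 m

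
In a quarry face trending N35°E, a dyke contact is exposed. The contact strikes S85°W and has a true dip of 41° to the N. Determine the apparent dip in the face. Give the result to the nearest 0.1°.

33.7°

The section lies 50° from the strike.
tan(apparent dip) = tan 41° · sin 50° = 0.6659
α = arctan(0.6659) = 33.66°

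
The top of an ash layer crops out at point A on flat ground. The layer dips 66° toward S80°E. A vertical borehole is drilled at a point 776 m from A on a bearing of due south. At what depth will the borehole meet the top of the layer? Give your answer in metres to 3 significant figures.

The hole lies 80° from the dip direction, so the down-dip offset is 776 × cos 80° = 134.75 m.
Depth = down-dip offset × tan(dip) = 134.75 × tan 66° = 134.75 × 2.2460
Depth = 302.66 m

303 m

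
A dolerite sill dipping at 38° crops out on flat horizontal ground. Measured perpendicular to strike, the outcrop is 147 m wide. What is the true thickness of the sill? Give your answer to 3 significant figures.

True thickness t = w · sin(dip) = 147 × sin 38°
t = 147 × 0.6157 = 90.502 m

90.5 m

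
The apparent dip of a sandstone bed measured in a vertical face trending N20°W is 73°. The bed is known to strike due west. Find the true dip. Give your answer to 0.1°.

β = acute angle between strike due west and section N20°W = 70°.
tan(true dip) = tan 73° / sin 70° = 3.4808
δ = arctan(3.4808) = 73.97°

74.0°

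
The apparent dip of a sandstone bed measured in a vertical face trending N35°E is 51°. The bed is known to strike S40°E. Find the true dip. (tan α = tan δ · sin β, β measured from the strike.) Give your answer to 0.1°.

β = acute angle between strike S40°E and section N35°E = 75°.
tan(true dip) = tan 51° / sin 75° = 1.2785
true dip = arctan 1.2785 = 51.97°

52.0°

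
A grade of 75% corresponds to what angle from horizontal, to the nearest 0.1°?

36.9°

tan θ = 75/100 = 0.7500
θ = arctan(0.7500) = 36.87°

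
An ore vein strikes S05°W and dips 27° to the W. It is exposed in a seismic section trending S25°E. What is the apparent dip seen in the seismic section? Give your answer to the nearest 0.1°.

The strike is S05°W and the section trends S25°E; the acute angle between them is β = 30°.
tan(apparent dip) = tan 27° · sin 30° = 0.2548
α = arctan(0.2548) = 14.29°

14.3°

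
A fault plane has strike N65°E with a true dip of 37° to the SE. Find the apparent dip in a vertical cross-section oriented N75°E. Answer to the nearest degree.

The section lies 10° from the strike.
tan(apparent dip) = tan 37° · sin 10° = 0.1309
α = arctan(0.1309) = 7.45°

7°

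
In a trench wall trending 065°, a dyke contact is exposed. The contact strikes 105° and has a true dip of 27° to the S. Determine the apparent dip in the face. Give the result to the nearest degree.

Angle between strike (105°) and section (065°): β = 40°.
tan(apparent dip) = tan 27° · sin 40° = 0.3275
α = arctan(0.3275) = 18.13°

18°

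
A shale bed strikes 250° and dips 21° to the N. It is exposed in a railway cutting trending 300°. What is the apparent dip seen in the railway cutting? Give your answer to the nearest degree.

The section lies 50° from the strike.
tan α = tan 21° × sin 50° = 0.3839 × 0.7660 = 0.2941
α = arctan(0.2941) = 16.39°

16°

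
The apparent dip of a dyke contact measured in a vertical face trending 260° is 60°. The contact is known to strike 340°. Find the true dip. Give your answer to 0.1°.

60.4°

The section is 80° from the strike.
tan(true dip) = tan 60° / sin 80° = 1.7588
δ = arctan(1.7588) = 60.38°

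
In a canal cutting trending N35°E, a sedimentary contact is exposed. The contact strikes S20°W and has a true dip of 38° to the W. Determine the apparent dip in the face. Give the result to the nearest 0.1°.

11.4°

The section lies 15° from the strike.
tan α = tan 38° × sin 15° = 0.7813 × 0.2588 = 0.2022
apparent dip = arctan 0.2022 = 11.43°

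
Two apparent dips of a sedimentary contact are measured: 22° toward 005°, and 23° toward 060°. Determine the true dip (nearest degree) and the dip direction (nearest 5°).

true dip 25°, dip direction 035°

Each apparent-dip line lies in the plane. As unit vectors (x east, y north, z up), v₁ plunges 22°→005° and v₂ plunges 23°→060°.
Cross product v₁ × v₂ gives the pole to the plane: n ∝ (0.188, 0.267, 0.699).
Dip δ = arctan(|n_h|/n_z) = arctan(0.327/0.699) = 25.1°.
Dip direction = azimuth of (n_x, n_y) = atan2(0.188, 0.267) = 35°.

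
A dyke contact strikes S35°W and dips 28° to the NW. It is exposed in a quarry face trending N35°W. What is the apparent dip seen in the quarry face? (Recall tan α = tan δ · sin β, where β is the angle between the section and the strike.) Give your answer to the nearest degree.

27°

Angle between strike (S35°W) and section (N35°W): β = 70°.
tan α = tan 28° × sin 70° = 0.5317 × 0.9397 = 0.4996
apparent dip = arctan 0.4996 = 26.55°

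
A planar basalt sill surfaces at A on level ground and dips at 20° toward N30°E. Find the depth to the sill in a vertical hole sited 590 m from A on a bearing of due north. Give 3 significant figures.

186 m

The hole lies 30° from the dip direction, so the down-dip offset is 590 × cos 30° = 510.95 m.
Depth = down-dip offset × tan(dip) = 510.95 × tan 20° = 510.95 × 0.3640
Depth = 185.97 m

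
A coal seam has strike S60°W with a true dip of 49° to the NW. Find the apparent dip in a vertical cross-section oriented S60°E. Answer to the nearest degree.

45°

Angle between strike (S60°W) and section (S60°E): β = 60°.
tan(apparent dip) = tan 49° · sin 60° = 0.9962
apparent dip = arctan 0.9962 = 44.89°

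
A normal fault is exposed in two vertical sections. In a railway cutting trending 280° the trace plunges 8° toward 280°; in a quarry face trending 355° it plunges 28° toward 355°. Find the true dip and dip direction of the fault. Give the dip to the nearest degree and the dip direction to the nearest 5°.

Represent each trace as a vector plunging at its apparent dip toward its trend (east-north-up frame): v₁ = (-0.975, 0.172, -0.139), v₂ = (-0.077, 0.880, -0.469).
The plane normal is n = v₁ × v₂ ∝ (-0.042, 0.447, 0.845).
Dip δ = arctan(|n_h|/n_z) = arctan(0.449/0.845) = 28.0°.
Dip direction = atan2(-0.042, 0.447) = 355° (azimuth of n's horizontal projection).

true dip 28°, dip direction 355°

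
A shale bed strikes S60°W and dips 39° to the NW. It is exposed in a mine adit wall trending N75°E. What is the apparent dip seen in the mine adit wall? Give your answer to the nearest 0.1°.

11.8°

Angle between strike (S60°W) and section (N75°E): β = 15°.
tan(apparent dip) = tan 39° · sin 15° = 0.2096
α = arctan(0.2096) = 11.84°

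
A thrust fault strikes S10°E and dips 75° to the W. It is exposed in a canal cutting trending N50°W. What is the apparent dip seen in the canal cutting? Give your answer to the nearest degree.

The section lies 40° from the strike.
tan(apparent dip) = tan 75° · sin 40° = 2.3989
apparent dip = arctan 2.3989 = 67.37°

67°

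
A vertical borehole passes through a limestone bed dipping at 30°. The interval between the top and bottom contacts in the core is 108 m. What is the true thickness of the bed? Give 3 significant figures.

93.5 m

True thickness t = h · cos(dip) = 108 × cos 30°
t = 108 × 0.8660 = 93.531 m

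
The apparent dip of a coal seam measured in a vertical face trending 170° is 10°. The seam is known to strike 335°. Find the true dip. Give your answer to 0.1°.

34.3°

The section is 15° from the strike.
tan δ = tan α / sin β = tan 10° / sin 15° = 0.1763 / 0.2588 = 0.6813
δ = arctan(0.6813) = 34.27°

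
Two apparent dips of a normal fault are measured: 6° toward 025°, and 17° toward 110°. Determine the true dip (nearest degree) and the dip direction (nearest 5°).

Represent each trace as a vector plunging at its apparent dip toward its trend (east-north-up frame): v₁ = (0.420, 0.901, -0.105), v₂ = (0.899, -0.327, -0.292).
The plane normal is n = v₁ × v₂ ∝ (0.298, -0.029, 0.947).
Dip δ = arctan(|n_h|/n_z) = arctan(0.299/0.947) = 17.5°.
Dip direction = azimuth of (n_x, n_y) = atan2(0.298, -0.029) = 96°.

true dip 18°, dip direction 095°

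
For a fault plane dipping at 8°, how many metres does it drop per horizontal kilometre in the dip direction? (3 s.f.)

141 m

drop per km = 1000 × tan 8° = 1000 × 0.1405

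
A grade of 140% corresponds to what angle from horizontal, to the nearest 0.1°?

tan θ = 140/100 = 1.4000
θ = arctan(1.4000) = 54.46°

54.5°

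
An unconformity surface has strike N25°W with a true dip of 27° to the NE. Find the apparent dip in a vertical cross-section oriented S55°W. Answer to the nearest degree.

Angle between strike (N25°W) and section (S55°W): β = 80°.
tan α = tan 27° × sin 80° = 0.5095 × 0.9848 = 0.5018
apparent dip = arctan 0.5018 = 26.65°

27°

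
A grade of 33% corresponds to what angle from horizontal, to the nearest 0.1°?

18.3°

tan θ = 33/100 = 0.3300
θ = arctan(0.3300) = 18.26°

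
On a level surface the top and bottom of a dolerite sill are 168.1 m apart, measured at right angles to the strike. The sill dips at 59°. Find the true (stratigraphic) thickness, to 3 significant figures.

True thickness t = w · sin(dip) = 168.1 × sin 59°
t = 168.1 × 0.8572 = 144.090 m

144 m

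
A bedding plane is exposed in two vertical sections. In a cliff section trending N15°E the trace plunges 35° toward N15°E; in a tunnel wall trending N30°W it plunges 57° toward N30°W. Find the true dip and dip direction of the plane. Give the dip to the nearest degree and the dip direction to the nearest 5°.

The two traces are lines in the plane: v₁ = (sin 15°·cos 35°, cos 15°·cos 35°, −sin 35°), v₂ = (sin 330°·cos 57°, cos 330°·cos 57°, −sin 57°).
n = v₁ × v₂ = (-0.393, 0.334, 0.315) (taken with n_z > 0).
tan δ = √(n_x²+n_y²)/n_z = 0.516/0.315, so δ = 58.5°.
Dip direction = azimuth of (n_x, n_y) = atan2(-0.393, 0.334) = 310°.

true dip 59°, dip direction 310°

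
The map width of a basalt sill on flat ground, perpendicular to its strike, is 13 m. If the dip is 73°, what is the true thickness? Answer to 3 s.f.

True thickness t = w · sin(dip) = 13 × sin 73°
t = 13 × 0.9563 = 12.432 m

12.4 m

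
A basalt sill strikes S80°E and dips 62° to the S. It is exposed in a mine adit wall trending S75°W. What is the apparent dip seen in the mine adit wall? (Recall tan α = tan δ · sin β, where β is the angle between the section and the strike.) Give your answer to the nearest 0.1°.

Angle between strike (S80°E) and section (S75°W): β = 25°.
tan α = tan 62° × sin 25° = 1.8807 × 0.4226 = 0.7948
apparent dip = arctan 0.7948 = 38.48°

38.5°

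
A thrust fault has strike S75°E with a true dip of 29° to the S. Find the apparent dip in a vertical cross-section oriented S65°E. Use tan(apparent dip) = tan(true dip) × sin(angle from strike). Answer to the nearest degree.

5°

Angle between strike (S75°E) and section (S65°E): β = 10°.
tan(apparent dip) = tan 29° · sin 10° = 0.0963
apparent dip = arctan 0.0963 = 5.50°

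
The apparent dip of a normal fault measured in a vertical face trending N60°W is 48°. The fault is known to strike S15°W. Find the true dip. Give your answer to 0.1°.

The section is 75° from the strike.
tan(true dip) = tan 48° / sin 75° = 1.1498
true dip = arctan 1.1498 = 48.99°

49.0°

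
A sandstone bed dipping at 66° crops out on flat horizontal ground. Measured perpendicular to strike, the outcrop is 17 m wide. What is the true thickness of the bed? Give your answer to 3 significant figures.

15.5 m

True thickness t = w · sin(dip) = 17 × sin 66°
t = 17 × 0.9135 = 15.530 m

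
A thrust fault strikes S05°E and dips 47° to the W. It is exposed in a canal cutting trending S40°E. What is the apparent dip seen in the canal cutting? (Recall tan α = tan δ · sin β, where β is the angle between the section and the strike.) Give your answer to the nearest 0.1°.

31.6°

The strike is S05°E and the section trends S40°E; the acute angle between them is β = 35°.
tan(apparent dip) = tan 47° · sin 35° = 0.6151
α = arctan(0.6151) = 31.60°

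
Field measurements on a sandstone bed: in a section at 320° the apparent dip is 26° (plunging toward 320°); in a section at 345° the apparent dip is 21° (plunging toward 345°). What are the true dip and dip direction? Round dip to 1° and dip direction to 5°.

true dip 27°, dip direction 305°

The two traces are lines in the plane: v₁ = (sin 320°·cos 26°, cos 320°·cos 26°, −sin 26°), v₂ = (sin 345°·cos 21°, cos 345°·cos 21°, −sin 21°).
n = v₁ × v₂ = (-0.149, 0.101, 0.355) (taken with n_z > 0).
True dip = arccos(n_z / |n|) = arccos(0.8920) = 26.9°.
Dip direction = atan2(-0.149, 0.101) = 304° (azimuth of n's horizontal projection).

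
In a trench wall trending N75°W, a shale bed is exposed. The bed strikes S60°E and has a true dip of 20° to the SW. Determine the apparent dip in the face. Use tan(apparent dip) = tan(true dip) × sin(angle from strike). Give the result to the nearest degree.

5°

The section lies 15° from the strike.
tan(apparent dip) = tan 20° · sin 15° = 0.0942
apparent dip = arctan 0.0942 = 5.38°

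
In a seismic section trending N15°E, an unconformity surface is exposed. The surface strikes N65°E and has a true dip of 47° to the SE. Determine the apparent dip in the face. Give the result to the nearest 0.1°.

39.4°

The strike is N65°E and the section trends N15°E; the acute angle between them is β = 50°.
tan α = tan 47° × sin 50° = 1.0724 × 0.7660 = 0.8215
α = arctan(0.8215) = 39.40°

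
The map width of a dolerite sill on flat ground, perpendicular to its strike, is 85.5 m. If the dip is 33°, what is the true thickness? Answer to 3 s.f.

True thickness t = w · sin(dip) = 85.5 × sin 33°
t = 85.5 × 0.5446 = 46.567 m

46.6 m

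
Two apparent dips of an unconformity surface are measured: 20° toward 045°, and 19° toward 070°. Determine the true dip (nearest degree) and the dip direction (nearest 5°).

true dip 20°, dip direction 050°

The two traces are lines in the plane: v₁ = (sin 45°·cos 20°, cos 45°·cos 20°, −sin 20°), v₂ = (sin 70°·cos 19°, cos 70°·cos 19°, −sin 19°).
Cross product v₁ × v₂ gives the pole to the plane: n ∝ (0.106, 0.088, 0.375).
tan δ = √(n_x²+n_y²)/n_z = 0.137/0.375, so δ = 20.1°.
Dip direction = atan2(0.106, 0.088) = 50° (azimuth of n's horizontal projection).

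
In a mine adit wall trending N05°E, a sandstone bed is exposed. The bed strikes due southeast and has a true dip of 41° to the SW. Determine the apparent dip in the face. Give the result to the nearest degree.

34°

The section lies 50° from the strike.
tan(apparent dip) = tan 41° · sin 50° = 0.6659
α = arctan(0.6659) = 33.66°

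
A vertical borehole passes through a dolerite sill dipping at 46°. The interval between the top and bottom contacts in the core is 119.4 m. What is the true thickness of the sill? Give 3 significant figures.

82.9 m

True thickness t = h · cos(dip) = 119.4 × cos 46°
t = 119.4 × 0.6947 = 82.942 m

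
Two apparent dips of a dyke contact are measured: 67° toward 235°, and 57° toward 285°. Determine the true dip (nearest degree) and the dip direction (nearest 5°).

true dip 67°, dip direction 235°

Represent each trace as a vector plunging at its apparent dip toward its trend (east-north-up frame): v₁ = (-0.320, -0.224, -0.921), v₂ = (-0.526, 0.141, -0.839).
n = v₁ × v₂ = (-0.318, -0.216, 0.163) (taken with n_z > 0).
Dip δ = arctan(|n_h|/n_z) = arctan(0.384/0.163) = 67.0°.
Dip direction = azimuth of (n_x, n_y) = atan2(-0.318, -0.216) = 236°.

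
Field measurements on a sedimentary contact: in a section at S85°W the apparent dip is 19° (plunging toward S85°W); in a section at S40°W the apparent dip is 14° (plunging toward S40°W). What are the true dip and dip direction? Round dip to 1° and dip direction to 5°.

Represent each trace as a vector plunging at its apparent dip toward its trend (east-north-up frame): v₁ = (-0.942, -0.082, -0.326), v₂ = (-0.624, -0.743, -0.242).
Cross product v₁ × v₂ gives the pole to the plane: n ∝ (-0.222, -0.025, 0.649).
Dip δ = arctan(|n_h|/n_z) = arctan(0.223/0.649) = 19.0°.
Dip direction = atan2(-0.222, -0.025) = 264° (azimuth of n's horizontal projection).

true dip 19°, dip direction 265°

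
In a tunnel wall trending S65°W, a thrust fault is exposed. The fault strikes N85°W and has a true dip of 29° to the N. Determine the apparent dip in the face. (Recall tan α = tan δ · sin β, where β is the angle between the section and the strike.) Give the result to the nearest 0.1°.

The strike is N85°W and the section trends S65°W; the acute angle between them is β = 30°.
tan(apparent dip) = tan 29° · sin 30° = 0.2772
α = arctan(0.2772) = 15.49°

15.5°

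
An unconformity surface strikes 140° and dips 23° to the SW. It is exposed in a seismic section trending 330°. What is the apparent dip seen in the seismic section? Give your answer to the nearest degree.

4°

The section lies 10° from the strike.
tan α = tan 23° × sin 10° = 0.4245 × 0.1736 = 0.0737
α = arctan(0.0737) = 4.22°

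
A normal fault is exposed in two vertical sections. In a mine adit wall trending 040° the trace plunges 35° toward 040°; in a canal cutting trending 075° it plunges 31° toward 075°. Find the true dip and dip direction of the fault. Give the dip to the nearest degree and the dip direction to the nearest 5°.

true dip 35°, dip direction 045°

Each apparent-dip line lies in the plane. As unit vectors (x east, y north, z up), v₁ plunges 35°→040° and v₂ plunges 31°→075°.
Cross product v₁ × v₂ gives the pole to the plane: n ∝ (0.196, 0.204, 0.403).
tan δ = √(n_x²+n_y²)/n_z = 0.283/0.403, so δ = 35.1°.
Dip direction = azimuth of (n_x, n_y) = atan2(0.196, 0.204) = 44°.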